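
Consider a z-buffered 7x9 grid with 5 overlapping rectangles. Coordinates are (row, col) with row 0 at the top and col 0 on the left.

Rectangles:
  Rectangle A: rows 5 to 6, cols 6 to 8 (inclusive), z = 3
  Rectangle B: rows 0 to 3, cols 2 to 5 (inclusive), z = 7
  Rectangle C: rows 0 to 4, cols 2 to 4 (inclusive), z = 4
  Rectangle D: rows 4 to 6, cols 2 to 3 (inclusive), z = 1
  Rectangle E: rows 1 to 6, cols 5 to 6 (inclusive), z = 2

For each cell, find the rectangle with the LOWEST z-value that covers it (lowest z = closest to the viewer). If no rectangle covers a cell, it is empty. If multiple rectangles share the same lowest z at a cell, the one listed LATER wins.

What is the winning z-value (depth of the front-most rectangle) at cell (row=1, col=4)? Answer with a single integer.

Check cell (1,4):
  A: rows 5-6 cols 6-8 -> outside (row miss)
  B: rows 0-3 cols 2-5 z=7 -> covers; best now B (z=7)
  C: rows 0-4 cols 2-4 z=4 -> covers; best now C (z=4)
  D: rows 4-6 cols 2-3 -> outside (row miss)
  E: rows 1-6 cols 5-6 -> outside (col miss)
Winner: C at z=4

Answer: 4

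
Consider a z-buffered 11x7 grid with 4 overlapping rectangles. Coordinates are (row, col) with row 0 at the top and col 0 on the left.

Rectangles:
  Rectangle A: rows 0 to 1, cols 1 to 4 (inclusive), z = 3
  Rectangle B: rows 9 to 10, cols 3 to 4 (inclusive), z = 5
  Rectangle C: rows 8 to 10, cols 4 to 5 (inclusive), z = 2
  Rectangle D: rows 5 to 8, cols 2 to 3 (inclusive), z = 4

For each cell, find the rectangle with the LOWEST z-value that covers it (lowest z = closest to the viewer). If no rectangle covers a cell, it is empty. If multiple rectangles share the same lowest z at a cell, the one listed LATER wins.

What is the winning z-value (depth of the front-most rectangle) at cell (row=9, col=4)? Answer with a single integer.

Check cell (9,4):
  A: rows 0-1 cols 1-4 -> outside (row miss)
  B: rows 9-10 cols 3-4 z=5 -> covers; best now B (z=5)
  C: rows 8-10 cols 4-5 z=2 -> covers; best now C (z=2)
  D: rows 5-8 cols 2-3 -> outside (row miss)
Winner: C at z=2

Answer: 2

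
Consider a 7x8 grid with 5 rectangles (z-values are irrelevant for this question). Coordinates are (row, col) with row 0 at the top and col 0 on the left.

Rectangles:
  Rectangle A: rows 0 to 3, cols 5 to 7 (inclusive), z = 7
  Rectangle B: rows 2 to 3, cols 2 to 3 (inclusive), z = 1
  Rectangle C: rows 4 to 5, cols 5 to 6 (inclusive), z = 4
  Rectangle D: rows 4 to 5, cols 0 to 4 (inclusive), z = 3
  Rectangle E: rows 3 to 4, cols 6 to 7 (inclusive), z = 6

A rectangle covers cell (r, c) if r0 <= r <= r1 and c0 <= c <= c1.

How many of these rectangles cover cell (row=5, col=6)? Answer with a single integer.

Answer: 1

Derivation:
Check cell (5,6):
  A: rows 0-3 cols 5-7 -> outside (row miss)
  B: rows 2-3 cols 2-3 -> outside (row miss)
  C: rows 4-5 cols 5-6 -> covers
  D: rows 4-5 cols 0-4 -> outside (col miss)
  E: rows 3-4 cols 6-7 -> outside (row miss)
Count covering = 1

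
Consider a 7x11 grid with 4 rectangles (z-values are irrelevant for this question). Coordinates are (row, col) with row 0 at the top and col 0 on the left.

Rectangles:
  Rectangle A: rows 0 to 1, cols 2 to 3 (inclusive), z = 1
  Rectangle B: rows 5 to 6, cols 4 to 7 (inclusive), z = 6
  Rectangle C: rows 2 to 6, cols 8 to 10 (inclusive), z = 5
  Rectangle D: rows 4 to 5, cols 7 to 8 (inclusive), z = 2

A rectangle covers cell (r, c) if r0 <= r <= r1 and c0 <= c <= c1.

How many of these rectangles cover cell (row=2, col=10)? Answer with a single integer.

Check cell (2,10):
  A: rows 0-1 cols 2-3 -> outside (row miss)
  B: rows 5-6 cols 4-7 -> outside (row miss)
  C: rows 2-6 cols 8-10 -> covers
  D: rows 4-5 cols 7-8 -> outside (row miss)
Count covering = 1

Answer: 1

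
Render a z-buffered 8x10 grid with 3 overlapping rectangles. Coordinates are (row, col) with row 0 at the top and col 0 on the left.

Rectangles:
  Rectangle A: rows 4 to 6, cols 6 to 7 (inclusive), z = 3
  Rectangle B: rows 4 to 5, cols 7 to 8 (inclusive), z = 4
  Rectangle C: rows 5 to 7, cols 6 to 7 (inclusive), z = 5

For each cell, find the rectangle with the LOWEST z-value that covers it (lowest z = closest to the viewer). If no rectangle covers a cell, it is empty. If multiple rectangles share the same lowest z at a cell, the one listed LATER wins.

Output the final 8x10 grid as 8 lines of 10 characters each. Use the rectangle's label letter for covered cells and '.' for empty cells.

..........
..........
..........
..........
......AAB.
......AAB.
......AA..
......CC..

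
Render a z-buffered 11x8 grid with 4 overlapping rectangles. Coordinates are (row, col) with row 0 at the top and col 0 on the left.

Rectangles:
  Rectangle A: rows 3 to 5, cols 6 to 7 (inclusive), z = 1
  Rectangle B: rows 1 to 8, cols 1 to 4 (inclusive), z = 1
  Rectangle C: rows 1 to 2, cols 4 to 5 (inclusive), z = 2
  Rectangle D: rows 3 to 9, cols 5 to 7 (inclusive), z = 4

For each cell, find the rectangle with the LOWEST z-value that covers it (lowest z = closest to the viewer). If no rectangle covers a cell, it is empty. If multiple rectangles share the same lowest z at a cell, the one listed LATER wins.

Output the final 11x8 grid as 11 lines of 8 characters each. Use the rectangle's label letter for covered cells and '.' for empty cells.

........
.BBBBC..
.BBBBC..
.BBBBDAA
.BBBBDAA
.BBBBDAA
.BBBBDDD
.BBBBDDD
.BBBBDDD
.....DDD
........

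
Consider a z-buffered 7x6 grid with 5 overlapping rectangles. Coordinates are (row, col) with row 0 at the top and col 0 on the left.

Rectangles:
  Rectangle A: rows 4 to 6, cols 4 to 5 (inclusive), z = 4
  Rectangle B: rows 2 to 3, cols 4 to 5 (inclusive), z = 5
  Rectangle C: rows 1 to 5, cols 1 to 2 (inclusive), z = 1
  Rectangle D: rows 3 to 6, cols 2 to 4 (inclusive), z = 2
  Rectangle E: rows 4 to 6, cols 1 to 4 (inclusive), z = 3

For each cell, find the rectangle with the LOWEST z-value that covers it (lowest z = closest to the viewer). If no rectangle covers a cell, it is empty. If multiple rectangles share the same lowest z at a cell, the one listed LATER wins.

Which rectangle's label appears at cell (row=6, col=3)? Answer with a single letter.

Answer: D

Derivation:
Check cell (6,3):
  A: rows 4-6 cols 4-5 -> outside (col miss)
  B: rows 2-3 cols 4-5 -> outside (row miss)
  C: rows 1-5 cols 1-2 -> outside (row miss)
  D: rows 3-6 cols 2-4 z=2 -> covers; best now D (z=2)
  E: rows 4-6 cols 1-4 z=3 -> covers; best now D (z=2)
Winner: D at z=2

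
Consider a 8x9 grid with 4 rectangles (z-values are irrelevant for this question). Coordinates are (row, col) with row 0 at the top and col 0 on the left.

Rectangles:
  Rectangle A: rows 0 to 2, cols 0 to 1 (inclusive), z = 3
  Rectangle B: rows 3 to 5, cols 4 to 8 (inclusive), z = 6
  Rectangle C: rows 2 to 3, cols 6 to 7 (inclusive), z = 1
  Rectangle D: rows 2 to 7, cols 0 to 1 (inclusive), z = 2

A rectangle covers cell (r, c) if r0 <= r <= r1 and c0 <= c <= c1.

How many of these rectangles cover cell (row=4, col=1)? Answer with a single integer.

Answer: 1

Derivation:
Check cell (4,1):
  A: rows 0-2 cols 0-1 -> outside (row miss)
  B: rows 3-5 cols 4-8 -> outside (col miss)
  C: rows 2-3 cols 6-7 -> outside (row miss)
  D: rows 2-7 cols 0-1 -> covers
Count covering = 1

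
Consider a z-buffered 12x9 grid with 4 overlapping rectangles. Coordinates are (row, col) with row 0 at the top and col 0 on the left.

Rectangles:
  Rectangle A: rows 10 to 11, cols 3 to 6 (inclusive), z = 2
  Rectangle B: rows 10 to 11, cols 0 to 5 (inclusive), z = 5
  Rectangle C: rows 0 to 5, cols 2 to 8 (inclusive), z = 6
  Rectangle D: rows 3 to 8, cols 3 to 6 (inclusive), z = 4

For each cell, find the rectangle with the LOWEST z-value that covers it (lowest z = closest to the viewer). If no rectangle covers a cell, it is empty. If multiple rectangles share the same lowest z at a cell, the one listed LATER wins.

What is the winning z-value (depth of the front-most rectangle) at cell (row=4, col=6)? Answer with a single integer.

Check cell (4,6):
  A: rows 10-11 cols 3-6 -> outside (row miss)
  B: rows 10-11 cols 0-5 -> outside (row miss)
  C: rows 0-5 cols 2-8 z=6 -> covers; best now C (z=6)
  D: rows 3-8 cols 3-6 z=4 -> covers; best now D (z=4)
Winner: D at z=4

Answer: 4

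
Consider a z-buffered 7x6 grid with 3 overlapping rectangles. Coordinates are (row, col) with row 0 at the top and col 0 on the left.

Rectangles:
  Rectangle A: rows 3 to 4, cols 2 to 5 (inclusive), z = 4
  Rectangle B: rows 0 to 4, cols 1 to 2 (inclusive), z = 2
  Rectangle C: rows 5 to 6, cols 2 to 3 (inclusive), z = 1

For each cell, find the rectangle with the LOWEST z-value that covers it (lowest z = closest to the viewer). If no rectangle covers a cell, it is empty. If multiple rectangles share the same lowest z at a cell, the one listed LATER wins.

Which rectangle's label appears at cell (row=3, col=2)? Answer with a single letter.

Check cell (3,2):
  A: rows 3-4 cols 2-5 z=4 -> covers; best now A (z=4)
  B: rows 0-4 cols 1-2 z=2 -> covers; best now B (z=2)
  C: rows 5-6 cols 2-3 -> outside (row miss)
Winner: B at z=2

Answer: B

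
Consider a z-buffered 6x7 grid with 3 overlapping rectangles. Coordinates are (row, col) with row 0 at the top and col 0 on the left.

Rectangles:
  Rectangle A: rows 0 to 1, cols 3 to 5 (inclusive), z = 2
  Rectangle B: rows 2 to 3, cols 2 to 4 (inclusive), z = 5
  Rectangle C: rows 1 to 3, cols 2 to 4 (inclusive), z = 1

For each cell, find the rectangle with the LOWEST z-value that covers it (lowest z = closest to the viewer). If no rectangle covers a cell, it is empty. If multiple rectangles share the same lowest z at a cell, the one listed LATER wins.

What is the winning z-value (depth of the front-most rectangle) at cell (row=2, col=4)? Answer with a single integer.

Answer: 1

Derivation:
Check cell (2,4):
  A: rows 0-1 cols 3-5 -> outside (row miss)
  B: rows 2-3 cols 2-4 z=5 -> covers; best now B (z=5)
  C: rows 1-3 cols 2-4 z=1 -> covers; best now C (z=1)
Winner: C at z=1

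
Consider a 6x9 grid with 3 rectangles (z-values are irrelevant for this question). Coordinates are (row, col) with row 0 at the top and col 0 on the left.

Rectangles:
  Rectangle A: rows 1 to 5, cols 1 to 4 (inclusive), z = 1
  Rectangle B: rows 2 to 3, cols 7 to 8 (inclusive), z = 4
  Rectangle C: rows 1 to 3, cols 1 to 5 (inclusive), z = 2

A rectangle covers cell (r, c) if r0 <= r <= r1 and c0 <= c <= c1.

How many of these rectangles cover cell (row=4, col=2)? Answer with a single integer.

Check cell (4,2):
  A: rows 1-5 cols 1-4 -> covers
  B: rows 2-3 cols 7-8 -> outside (row miss)
  C: rows 1-3 cols 1-5 -> outside (row miss)
Count covering = 1

Answer: 1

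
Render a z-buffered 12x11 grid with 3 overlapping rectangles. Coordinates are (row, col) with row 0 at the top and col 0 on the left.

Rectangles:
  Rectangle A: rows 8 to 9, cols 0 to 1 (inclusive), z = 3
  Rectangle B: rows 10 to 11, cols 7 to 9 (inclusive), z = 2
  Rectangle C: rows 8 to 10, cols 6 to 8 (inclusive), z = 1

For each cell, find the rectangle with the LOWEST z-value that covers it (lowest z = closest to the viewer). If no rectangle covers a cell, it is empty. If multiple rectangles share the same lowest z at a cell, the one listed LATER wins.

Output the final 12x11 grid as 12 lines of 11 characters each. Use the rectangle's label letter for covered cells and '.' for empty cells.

...........
...........
...........
...........
...........
...........
...........
...........
AA....CCC..
AA....CCC..
......CCCB.
.......BBB.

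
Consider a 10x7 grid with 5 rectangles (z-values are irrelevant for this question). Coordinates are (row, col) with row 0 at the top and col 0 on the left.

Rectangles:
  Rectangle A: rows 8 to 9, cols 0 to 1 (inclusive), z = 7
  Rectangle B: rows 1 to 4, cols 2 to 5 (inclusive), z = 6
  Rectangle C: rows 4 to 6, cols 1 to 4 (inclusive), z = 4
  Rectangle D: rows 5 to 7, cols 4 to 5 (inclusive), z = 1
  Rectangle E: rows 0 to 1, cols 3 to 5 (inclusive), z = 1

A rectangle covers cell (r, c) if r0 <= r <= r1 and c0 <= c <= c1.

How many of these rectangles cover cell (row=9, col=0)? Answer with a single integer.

Check cell (9,0):
  A: rows 8-9 cols 0-1 -> covers
  B: rows 1-4 cols 2-5 -> outside (row miss)
  C: rows 4-6 cols 1-4 -> outside (row miss)
  D: rows 5-7 cols 4-5 -> outside (row miss)
  E: rows 0-1 cols 3-5 -> outside (row miss)
Count covering = 1

Answer: 1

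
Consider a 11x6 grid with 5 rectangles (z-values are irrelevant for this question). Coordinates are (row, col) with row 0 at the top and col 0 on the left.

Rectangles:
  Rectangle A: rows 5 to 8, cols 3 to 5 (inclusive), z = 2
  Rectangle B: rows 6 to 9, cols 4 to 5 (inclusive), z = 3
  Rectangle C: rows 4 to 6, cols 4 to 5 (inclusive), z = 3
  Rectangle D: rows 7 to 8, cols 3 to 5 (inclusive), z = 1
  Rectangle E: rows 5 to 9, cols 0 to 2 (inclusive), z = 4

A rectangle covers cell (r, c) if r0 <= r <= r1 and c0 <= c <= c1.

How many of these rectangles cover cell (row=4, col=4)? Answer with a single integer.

Answer: 1

Derivation:
Check cell (4,4):
  A: rows 5-8 cols 3-5 -> outside (row miss)
  B: rows 6-9 cols 4-5 -> outside (row miss)
  C: rows 4-6 cols 4-5 -> covers
  D: rows 7-8 cols 3-5 -> outside (row miss)
  E: rows 5-9 cols 0-2 -> outside (row miss)
Count covering = 1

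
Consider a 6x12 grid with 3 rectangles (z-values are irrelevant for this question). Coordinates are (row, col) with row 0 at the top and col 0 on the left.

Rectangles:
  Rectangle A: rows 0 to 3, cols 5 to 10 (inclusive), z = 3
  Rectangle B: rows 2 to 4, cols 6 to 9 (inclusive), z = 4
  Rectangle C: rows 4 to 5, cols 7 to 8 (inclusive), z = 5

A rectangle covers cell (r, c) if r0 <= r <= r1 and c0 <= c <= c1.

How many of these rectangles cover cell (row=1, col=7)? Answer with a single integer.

Check cell (1,7):
  A: rows 0-3 cols 5-10 -> covers
  B: rows 2-4 cols 6-9 -> outside (row miss)
  C: rows 4-5 cols 7-8 -> outside (row miss)
Count covering = 1

Answer: 1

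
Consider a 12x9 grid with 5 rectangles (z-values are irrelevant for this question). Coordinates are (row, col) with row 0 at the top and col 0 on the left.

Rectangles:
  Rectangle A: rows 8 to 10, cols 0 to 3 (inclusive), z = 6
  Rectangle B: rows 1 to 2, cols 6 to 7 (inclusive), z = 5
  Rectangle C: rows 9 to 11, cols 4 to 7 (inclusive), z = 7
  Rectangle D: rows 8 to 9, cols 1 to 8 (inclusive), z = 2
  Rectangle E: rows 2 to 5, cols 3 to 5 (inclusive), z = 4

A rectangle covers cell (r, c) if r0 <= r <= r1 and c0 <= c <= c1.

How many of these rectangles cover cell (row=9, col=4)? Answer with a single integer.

Answer: 2

Derivation:
Check cell (9,4):
  A: rows 8-10 cols 0-3 -> outside (col miss)
  B: rows 1-2 cols 6-7 -> outside (row miss)
  C: rows 9-11 cols 4-7 -> covers
  D: rows 8-9 cols 1-8 -> covers
  E: rows 2-5 cols 3-5 -> outside (row miss)
Count covering = 2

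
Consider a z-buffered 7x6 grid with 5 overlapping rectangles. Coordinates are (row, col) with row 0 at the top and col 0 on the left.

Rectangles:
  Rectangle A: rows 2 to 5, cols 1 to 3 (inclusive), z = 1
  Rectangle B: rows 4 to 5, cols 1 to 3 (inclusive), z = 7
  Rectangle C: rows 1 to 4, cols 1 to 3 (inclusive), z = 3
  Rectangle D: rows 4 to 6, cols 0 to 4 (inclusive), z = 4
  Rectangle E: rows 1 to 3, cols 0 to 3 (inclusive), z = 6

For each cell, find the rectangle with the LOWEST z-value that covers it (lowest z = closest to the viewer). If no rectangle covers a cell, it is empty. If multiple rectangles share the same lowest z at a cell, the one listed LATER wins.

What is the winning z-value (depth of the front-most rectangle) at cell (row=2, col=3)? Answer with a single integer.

Check cell (2,3):
  A: rows 2-5 cols 1-3 z=1 -> covers; best now A (z=1)
  B: rows 4-5 cols 1-3 -> outside (row miss)
  C: rows 1-4 cols 1-3 z=3 -> covers; best now A (z=1)
  D: rows 4-6 cols 0-4 -> outside (row miss)
  E: rows 1-3 cols 0-3 z=6 -> covers; best now A (z=1)
Winner: A at z=1

Answer: 1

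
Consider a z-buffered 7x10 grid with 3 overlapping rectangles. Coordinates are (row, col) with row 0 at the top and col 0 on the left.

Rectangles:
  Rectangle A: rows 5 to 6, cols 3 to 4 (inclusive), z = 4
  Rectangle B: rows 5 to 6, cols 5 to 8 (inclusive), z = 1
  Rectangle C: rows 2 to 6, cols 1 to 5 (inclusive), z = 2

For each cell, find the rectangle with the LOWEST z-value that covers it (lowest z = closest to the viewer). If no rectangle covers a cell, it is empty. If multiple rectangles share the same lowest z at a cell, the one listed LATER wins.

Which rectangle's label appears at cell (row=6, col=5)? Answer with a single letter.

Check cell (6,5):
  A: rows 5-6 cols 3-4 -> outside (col miss)
  B: rows 5-6 cols 5-8 z=1 -> covers; best now B (z=1)
  C: rows 2-6 cols 1-5 z=2 -> covers; best now B (z=1)
Winner: B at z=1

Answer: B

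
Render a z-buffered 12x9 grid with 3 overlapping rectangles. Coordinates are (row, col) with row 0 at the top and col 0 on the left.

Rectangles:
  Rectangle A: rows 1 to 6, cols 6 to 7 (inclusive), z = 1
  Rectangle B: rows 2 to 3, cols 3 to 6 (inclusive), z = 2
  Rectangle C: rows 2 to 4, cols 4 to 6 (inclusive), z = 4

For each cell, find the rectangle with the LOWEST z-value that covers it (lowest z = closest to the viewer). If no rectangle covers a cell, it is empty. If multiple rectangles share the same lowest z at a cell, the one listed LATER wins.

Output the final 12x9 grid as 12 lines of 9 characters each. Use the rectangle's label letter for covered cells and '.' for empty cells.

.........
......AA.
...BBBAA.
...BBBAA.
....CCAA.
......AA.
......AA.
.........
.........
.........
.........
.........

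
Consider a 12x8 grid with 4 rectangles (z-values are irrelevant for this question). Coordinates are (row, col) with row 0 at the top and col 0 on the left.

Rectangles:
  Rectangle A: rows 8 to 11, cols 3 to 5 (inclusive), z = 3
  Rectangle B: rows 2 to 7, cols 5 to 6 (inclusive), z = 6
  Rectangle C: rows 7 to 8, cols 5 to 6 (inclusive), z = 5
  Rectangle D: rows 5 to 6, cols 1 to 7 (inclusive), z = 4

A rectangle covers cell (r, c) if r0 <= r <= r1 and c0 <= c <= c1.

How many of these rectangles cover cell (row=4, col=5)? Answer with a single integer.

Check cell (4,5):
  A: rows 8-11 cols 3-5 -> outside (row miss)
  B: rows 2-7 cols 5-6 -> covers
  C: rows 7-8 cols 5-6 -> outside (row miss)
  D: rows 5-6 cols 1-7 -> outside (row miss)
Count covering = 1

Answer: 1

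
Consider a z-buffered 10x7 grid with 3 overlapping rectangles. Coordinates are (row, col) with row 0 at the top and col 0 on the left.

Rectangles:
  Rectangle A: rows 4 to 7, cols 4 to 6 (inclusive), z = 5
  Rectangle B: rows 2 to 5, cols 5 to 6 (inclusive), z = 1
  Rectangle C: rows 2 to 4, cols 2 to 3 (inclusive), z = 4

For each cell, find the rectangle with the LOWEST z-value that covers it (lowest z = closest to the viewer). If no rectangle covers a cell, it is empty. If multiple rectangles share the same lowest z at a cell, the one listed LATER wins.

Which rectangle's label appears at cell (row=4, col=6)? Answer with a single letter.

Answer: B

Derivation:
Check cell (4,6):
  A: rows 4-7 cols 4-6 z=5 -> covers; best now A (z=5)
  B: rows 2-5 cols 5-6 z=1 -> covers; best now B (z=1)
  C: rows 2-4 cols 2-3 -> outside (col miss)
Winner: B at z=1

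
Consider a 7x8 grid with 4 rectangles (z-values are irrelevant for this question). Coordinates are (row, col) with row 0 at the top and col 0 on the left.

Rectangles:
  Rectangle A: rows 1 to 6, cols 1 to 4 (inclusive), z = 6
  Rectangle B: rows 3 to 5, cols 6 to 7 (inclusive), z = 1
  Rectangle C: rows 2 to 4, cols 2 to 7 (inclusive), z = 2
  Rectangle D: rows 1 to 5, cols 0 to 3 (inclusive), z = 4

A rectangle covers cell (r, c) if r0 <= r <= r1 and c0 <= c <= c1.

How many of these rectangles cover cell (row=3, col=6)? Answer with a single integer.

Answer: 2

Derivation:
Check cell (3,6):
  A: rows 1-6 cols 1-4 -> outside (col miss)
  B: rows 3-5 cols 6-7 -> covers
  C: rows 2-4 cols 2-7 -> covers
  D: rows 1-5 cols 0-3 -> outside (col miss)
Count covering = 2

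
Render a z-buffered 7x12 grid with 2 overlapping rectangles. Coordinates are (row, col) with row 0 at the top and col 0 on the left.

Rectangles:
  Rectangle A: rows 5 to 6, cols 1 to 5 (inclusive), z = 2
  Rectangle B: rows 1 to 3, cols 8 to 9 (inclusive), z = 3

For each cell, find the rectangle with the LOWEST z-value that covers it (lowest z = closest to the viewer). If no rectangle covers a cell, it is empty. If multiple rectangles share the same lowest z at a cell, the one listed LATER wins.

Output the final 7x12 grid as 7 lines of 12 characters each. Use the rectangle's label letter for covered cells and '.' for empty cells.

............
........BB..
........BB..
........BB..
............
.AAAAA......
.AAAAA......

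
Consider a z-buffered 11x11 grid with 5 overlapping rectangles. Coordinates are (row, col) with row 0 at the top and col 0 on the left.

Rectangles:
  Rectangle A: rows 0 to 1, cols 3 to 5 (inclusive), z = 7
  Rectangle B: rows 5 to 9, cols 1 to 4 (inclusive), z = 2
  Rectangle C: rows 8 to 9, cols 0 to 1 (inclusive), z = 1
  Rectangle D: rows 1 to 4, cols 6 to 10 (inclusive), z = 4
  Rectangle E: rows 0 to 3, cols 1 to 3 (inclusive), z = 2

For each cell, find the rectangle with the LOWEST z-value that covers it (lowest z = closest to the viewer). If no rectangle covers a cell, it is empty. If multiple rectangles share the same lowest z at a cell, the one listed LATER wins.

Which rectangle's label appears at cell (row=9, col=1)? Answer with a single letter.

Check cell (9,1):
  A: rows 0-1 cols 3-5 -> outside (row miss)
  B: rows 5-9 cols 1-4 z=2 -> covers; best now B (z=2)
  C: rows 8-9 cols 0-1 z=1 -> covers; best now C (z=1)
  D: rows 1-4 cols 6-10 -> outside (row miss)
  E: rows 0-3 cols 1-3 -> outside (row miss)
Winner: C at z=1

Answer: C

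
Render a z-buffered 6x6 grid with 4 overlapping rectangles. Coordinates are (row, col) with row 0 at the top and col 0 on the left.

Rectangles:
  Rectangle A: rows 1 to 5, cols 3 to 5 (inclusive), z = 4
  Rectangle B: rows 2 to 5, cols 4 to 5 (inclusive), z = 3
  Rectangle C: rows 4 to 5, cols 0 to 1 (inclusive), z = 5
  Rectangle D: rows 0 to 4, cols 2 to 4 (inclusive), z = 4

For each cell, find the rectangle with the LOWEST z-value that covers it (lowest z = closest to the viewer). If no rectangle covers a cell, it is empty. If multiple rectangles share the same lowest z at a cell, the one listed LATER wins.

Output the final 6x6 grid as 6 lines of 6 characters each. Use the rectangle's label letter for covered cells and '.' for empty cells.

..DDD.
..DDDA
..DDBB
..DDBB
CCDDBB
CC.ABB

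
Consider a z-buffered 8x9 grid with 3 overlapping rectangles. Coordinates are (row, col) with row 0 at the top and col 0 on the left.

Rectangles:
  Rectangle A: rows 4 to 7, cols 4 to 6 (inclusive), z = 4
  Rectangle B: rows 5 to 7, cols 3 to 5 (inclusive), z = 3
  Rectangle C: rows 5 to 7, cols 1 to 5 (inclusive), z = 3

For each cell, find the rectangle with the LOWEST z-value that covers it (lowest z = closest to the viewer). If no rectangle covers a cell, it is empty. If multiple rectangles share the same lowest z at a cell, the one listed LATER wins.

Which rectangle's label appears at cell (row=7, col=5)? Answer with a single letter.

Check cell (7,5):
  A: rows 4-7 cols 4-6 z=4 -> covers; best now A (z=4)
  B: rows 5-7 cols 3-5 z=3 -> covers; best now B (z=3)
  C: rows 5-7 cols 1-5 z=3 -> covers; best now C (z=3)
Winner: C at z=3

Answer: C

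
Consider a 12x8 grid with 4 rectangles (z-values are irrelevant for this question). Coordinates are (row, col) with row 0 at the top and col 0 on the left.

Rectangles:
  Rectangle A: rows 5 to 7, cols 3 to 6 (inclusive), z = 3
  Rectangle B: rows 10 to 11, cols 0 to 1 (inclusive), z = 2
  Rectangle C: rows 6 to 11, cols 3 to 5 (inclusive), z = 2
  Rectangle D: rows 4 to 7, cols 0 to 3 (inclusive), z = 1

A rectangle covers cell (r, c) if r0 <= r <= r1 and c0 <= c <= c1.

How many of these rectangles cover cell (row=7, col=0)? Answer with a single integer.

Check cell (7,0):
  A: rows 5-7 cols 3-6 -> outside (col miss)
  B: rows 10-11 cols 0-1 -> outside (row miss)
  C: rows 6-11 cols 3-5 -> outside (col miss)
  D: rows 4-7 cols 0-3 -> covers
Count covering = 1

Answer: 1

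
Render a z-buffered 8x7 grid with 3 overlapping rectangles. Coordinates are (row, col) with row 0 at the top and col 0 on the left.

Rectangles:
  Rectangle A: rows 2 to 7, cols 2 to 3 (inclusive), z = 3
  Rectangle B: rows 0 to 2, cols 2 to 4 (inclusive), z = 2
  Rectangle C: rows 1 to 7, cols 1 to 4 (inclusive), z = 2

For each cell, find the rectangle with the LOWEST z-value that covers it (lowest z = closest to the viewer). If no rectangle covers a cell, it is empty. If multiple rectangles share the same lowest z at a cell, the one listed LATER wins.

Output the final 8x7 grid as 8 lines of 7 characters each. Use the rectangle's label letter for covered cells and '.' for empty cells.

..BBB..
.CCCC..
.CCCC..
.CCCC..
.CCCC..
.CCCC..
.CCCC..
.CCCC..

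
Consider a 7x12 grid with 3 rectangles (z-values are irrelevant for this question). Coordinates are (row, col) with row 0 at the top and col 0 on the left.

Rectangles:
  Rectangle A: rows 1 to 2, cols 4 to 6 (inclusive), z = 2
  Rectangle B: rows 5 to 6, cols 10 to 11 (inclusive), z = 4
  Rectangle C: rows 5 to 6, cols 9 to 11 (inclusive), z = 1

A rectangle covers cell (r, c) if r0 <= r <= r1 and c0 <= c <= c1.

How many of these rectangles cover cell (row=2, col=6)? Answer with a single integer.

Check cell (2,6):
  A: rows 1-2 cols 4-6 -> covers
  B: rows 5-6 cols 10-11 -> outside (row miss)
  C: rows 5-6 cols 9-11 -> outside (row miss)
Count covering = 1

Answer: 1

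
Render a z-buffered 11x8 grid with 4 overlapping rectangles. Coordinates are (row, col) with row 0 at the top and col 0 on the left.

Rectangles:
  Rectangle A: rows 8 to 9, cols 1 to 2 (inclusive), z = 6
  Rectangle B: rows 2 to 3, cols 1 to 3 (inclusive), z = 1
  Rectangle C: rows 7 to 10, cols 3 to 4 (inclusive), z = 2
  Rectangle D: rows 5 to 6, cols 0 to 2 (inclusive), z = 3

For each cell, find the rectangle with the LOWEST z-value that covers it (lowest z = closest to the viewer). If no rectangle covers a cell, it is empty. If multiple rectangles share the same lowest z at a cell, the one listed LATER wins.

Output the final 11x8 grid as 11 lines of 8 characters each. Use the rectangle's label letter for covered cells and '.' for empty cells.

........
........
.BBB....
.BBB....
........
DDD.....
DDD.....
...CC...
.AACC...
.AACC...
...CC...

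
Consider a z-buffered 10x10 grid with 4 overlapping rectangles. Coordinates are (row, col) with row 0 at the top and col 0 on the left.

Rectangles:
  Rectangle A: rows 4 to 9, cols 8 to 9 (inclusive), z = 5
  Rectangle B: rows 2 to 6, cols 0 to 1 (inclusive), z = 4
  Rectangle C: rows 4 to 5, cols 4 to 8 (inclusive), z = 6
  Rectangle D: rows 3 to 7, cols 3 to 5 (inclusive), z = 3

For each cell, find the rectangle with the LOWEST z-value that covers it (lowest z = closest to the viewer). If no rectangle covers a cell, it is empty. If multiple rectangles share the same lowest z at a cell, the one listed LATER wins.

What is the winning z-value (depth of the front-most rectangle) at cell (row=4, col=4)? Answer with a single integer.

Answer: 3

Derivation:
Check cell (4,4):
  A: rows 4-9 cols 8-9 -> outside (col miss)
  B: rows 2-6 cols 0-1 -> outside (col miss)
  C: rows 4-5 cols 4-8 z=6 -> covers; best now C (z=6)
  D: rows 3-7 cols 3-5 z=3 -> covers; best now D (z=3)
Winner: D at z=3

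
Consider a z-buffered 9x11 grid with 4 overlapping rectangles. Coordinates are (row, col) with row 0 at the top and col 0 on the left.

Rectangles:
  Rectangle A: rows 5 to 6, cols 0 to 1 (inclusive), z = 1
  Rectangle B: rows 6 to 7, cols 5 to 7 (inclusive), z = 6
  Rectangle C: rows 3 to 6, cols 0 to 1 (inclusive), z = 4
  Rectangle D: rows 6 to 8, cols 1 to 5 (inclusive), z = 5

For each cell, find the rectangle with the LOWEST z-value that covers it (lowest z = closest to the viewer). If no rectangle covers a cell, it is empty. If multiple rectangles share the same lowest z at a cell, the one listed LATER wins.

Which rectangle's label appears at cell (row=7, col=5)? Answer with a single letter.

Answer: D

Derivation:
Check cell (7,5):
  A: rows 5-6 cols 0-1 -> outside (row miss)
  B: rows 6-7 cols 5-7 z=6 -> covers; best now B (z=6)
  C: rows 3-6 cols 0-1 -> outside (row miss)
  D: rows 6-8 cols 1-5 z=5 -> covers; best now D (z=5)
Winner: D at z=5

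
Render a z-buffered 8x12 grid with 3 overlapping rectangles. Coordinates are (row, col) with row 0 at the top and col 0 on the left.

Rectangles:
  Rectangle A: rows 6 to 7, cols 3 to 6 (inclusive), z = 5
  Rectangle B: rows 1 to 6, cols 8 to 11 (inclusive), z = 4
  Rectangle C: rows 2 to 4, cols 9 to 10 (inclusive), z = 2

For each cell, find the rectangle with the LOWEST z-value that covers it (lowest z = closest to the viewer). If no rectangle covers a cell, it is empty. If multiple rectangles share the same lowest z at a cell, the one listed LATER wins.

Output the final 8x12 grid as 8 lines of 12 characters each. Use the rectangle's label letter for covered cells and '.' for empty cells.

............
........BBBB
........BCCB
........BCCB
........BCCB
........BBBB
...AAAA.BBBB
...AAAA.....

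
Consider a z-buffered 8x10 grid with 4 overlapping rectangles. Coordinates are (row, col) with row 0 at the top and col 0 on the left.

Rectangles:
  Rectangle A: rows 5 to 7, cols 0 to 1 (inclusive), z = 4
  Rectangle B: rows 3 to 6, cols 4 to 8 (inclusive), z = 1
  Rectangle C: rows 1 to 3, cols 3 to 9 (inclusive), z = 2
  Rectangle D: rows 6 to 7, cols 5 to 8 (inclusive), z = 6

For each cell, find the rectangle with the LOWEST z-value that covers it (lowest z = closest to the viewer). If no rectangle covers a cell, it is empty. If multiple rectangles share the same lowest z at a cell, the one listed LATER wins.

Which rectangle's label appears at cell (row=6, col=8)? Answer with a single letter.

Check cell (6,8):
  A: rows 5-7 cols 0-1 -> outside (col miss)
  B: rows 3-6 cols 4-8 z=1 -> covers; best now B (z=1)
  C: rows 1-3 cols 3-9 -> outside (row miss)
  D: rows 6-7 cols 5-8 z=6 -> covers; best now B (z=1)
Winner: B at z=1

Answer: B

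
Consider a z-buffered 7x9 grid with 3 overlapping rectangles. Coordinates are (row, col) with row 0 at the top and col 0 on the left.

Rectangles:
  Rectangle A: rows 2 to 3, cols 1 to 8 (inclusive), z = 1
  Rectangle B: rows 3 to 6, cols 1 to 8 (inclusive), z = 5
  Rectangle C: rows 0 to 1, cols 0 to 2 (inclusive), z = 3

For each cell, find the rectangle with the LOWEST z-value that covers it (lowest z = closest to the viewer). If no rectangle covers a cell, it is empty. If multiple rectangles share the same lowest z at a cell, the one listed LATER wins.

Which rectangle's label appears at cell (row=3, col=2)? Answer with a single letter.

Check cell (3,2):
  A: rows 2-3 cols 1-8 z=1 -> covers; best now A (z=1)
  B: rows 3-6 cols 1-8 z=5 -> covers; best now A (z=1)
  C: rows 0-1 cols 0-2 -> outside (row miss)
Winner: A at z=1

Answer: A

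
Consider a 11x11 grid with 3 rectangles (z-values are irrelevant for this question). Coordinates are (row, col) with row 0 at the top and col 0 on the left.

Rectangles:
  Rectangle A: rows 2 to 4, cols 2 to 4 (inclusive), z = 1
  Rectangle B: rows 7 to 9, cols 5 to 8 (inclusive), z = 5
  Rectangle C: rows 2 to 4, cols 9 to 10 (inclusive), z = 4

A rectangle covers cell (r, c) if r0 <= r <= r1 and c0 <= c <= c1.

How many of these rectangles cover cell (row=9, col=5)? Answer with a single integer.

Check cell (9,5):
  A: rows 2-4 cols 2-4 -> outside (row miss)
  B: rows 7-9 cols 5-8 -> covers
  C: rows 2-4 cols 9-10 -> outside (row miss)
Count covering = 1

Answer: 1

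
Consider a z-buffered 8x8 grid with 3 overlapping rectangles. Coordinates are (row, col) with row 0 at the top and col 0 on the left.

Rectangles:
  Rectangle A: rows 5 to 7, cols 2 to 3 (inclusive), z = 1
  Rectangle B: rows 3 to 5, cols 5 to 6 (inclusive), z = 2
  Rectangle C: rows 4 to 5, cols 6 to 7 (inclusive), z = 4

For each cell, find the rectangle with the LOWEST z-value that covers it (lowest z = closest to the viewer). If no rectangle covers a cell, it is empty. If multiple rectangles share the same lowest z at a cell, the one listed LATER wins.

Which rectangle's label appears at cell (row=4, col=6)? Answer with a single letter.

Check cell (4,6):
  A: rows 5-7 cols 2-3 -> outside (row miss)
  B: rows 3-5 cols 5-6 z=2 -> covers; best now B (z=2)
  C: rows 4-5 cols 6-7 z=4 -> covers; best now B (z=2)
Winner: B at z=2

Answer: B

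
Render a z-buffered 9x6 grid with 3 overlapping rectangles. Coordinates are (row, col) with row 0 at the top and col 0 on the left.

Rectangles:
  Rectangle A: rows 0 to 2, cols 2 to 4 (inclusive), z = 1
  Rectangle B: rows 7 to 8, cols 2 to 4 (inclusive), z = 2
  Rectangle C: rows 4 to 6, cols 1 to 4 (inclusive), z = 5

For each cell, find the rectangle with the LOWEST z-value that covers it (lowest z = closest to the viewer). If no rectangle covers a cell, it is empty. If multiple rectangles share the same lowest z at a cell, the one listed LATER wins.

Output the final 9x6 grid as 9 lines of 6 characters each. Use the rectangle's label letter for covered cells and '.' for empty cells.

..AAA.
..AAA.
..AAA.
......
.CCCC.
.CCCC.
.CCCC.
..BBB.
..BBB.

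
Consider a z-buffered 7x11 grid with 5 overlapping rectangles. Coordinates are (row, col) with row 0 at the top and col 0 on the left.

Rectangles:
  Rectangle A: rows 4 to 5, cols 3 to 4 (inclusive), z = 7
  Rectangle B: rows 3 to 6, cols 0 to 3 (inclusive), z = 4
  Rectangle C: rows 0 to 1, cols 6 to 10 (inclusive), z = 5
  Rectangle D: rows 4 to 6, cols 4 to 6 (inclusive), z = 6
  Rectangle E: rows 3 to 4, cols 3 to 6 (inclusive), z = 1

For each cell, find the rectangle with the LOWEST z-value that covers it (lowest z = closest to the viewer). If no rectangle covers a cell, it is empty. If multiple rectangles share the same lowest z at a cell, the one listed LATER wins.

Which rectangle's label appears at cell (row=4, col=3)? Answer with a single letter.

Answer: E

Derivation:
Check cell (4,3):
  A: rows 4-5 cols 3-4 z=7 -> covers; best now A (z=7)
  B: rows 3-6 cols 0-3 z=4 -> covers; best now B (z=4)
  C: rows 0-1 cols 6-10 -> outside (row miss)
  D: rows 4-6 cols 4-6 -> outside (col miss)
  E: rows 3-4 cols 3-6 z=1 -> covers; best now E (z=1)
Winner: E at z=1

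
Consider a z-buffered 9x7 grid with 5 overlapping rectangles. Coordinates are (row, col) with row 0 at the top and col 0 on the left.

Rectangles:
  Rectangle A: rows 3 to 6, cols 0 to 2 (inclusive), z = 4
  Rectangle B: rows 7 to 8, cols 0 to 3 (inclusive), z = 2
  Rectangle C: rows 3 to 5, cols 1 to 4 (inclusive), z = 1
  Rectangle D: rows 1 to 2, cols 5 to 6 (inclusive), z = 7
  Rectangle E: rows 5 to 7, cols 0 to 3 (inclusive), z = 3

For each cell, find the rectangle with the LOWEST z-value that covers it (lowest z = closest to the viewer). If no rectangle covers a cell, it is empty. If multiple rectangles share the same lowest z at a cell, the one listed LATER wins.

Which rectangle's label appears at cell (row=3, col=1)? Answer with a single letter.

Answer: C

Derivation:
Check cell (3,1):
  A: rows 3-6 cols 0-2 z=4 -> covers; best now A (z=4)
  B: rows 7-8 cols 0-3 -> outside (row miss)
  C: rows 3-5 cols 1-4 z=1 -> covers; best now C (z=1)
  D: rows 1-2 cols 5-6 -> outside (row miss)
  E: rows 5-7 cols 0-3 -> outside (row miss)
Winner: C at z=1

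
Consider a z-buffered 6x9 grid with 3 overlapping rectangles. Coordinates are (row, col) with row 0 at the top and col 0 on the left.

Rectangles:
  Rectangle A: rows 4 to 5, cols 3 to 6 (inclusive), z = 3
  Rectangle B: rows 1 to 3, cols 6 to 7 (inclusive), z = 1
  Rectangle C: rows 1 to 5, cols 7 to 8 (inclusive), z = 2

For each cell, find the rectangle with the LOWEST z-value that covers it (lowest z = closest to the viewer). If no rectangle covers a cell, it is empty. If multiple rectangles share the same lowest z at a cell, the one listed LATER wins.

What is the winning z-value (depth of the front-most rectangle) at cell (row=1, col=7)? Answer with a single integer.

Check cell (1,7):
  A: rows 4-5 cols 3-6 -> outside (row miss)
  B: rows 1-3 cols 6-7 z=1 -> covers; best now B (z=1)
  C: rows 1-5 cols 7-8 z=2 -> covers; best now B (z=1)
Winner: B at z=1

Answer: 1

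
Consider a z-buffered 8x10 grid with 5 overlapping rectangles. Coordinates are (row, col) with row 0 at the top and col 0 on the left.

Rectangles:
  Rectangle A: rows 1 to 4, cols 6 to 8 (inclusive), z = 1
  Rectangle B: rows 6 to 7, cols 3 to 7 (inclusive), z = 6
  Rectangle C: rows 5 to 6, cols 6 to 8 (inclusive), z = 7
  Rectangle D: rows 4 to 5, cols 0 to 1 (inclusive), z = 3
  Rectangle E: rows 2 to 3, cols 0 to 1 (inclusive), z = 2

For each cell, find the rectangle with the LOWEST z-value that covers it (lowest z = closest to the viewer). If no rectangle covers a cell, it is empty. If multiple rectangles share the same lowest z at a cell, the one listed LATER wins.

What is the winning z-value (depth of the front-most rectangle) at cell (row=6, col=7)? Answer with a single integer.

Answer: 6

Derivation:
Check cell (6,7):
  A: rows 1-4 cols 6-8 -> outside (row miss)
  B: rows 6-7 cols 3-7 z=6 -> covers; best now B (z=6)
  C: rows 5-6 cols 6-8 z=7 -> covers; best now B (z=6)
  D: rows 4-5 cols 0-1 -> outside (row miss)
  E: rows 2-3 cols 0-1 -> outside (row miss)
Winner: B at z=6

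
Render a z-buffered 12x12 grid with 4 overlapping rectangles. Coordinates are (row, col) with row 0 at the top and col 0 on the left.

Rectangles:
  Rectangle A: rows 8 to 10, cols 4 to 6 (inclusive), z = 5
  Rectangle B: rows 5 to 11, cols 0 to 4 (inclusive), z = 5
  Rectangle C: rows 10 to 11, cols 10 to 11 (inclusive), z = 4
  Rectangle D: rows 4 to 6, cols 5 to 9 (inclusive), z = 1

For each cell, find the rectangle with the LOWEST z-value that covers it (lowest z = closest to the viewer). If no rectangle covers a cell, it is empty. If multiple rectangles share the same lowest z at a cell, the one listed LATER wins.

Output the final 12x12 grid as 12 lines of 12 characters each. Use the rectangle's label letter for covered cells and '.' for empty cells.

............
............
............
............
.....DDDDD..
BBBBBDDDDD..
BBBBBDDDDD..
BBBBB.......
BBBBBAA.....
BBBBBAA.....
BBBBBAA...CC
BBBBB.....CC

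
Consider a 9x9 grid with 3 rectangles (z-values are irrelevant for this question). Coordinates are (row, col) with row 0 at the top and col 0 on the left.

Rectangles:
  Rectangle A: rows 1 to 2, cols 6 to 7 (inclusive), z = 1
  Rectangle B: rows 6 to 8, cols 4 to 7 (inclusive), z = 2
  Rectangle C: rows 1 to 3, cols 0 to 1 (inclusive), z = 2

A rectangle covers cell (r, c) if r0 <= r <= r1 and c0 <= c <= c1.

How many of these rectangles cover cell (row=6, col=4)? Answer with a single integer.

Check cell (6,4):
  A: rows 1-2 cols 6-7 -> outside (row miss)
  B: rows 6-8 cols 4-7 -> covers
  C: rows 1-3 cols 0-1 -> outside (row miss)
Count covering = 1

Answer: 1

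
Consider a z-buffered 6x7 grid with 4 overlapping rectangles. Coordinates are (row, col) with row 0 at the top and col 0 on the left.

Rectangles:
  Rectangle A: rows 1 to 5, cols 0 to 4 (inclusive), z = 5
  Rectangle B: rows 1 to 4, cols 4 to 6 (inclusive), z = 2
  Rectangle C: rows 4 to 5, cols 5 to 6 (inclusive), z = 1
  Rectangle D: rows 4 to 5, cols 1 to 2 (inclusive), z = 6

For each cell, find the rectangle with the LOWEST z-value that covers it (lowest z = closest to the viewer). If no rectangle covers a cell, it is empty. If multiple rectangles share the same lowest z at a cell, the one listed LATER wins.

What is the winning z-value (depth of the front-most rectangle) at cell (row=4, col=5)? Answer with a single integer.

Answer: 1

Derivation:
Check cell (4,5):
  A: rows 1-5 cols 0-4 -> outside (col miss)
  B: rows 1-4 cols 4-6 z=2 -> covers; best now B (z=2)
  C: rows 4-5 cols 5-6 z=1 -> covers; best now C (z=1)
  D: rows 4-5 cols 1-2 -> outside (col miss)
Winner: C at z=1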